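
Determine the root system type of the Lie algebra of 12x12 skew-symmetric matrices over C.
This is so(12) with 12 even, which has dimension 12(12-1)/2 = 66 and rank 12/2 = 6. In the classification of classical Lie algebras, the orthogonal algebra so(2n) in an even number of variables has type D_n; here n = 6, so the Dynkin diagram is a chain of 4 nodes with a fork of two nodes at one end (D_6). Hence the type is D_6.

D_6 (so(12))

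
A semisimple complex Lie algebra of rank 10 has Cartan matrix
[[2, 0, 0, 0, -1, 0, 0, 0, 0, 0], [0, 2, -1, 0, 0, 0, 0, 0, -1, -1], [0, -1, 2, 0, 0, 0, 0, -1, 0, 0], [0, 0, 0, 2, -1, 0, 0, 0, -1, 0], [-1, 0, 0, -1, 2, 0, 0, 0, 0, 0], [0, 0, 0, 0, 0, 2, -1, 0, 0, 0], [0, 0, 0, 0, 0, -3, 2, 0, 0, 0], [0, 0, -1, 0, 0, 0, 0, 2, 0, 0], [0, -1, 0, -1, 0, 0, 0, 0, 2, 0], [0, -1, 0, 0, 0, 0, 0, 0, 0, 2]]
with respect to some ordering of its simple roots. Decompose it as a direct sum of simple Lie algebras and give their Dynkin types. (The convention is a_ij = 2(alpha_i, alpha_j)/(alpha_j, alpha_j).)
The diagram associated to this matrix has two connected components: the simple roots {alpha_1, alpha_2, alpha_3, alpha_4, alpha_5, alpha_8, alpha_9, alpha_10} form a chain of 7 nodes with one extra node attached to the third node from one end (E_8), and {alpha_6, alpha_7} form two nodes joined by a triple edge (G_2). A semisimple Lie algebra decomposes uniquely as the direct sum of simple ideals, one per connected component of its Dynkin diagram, so g ≅ E_8 ⊕ G_2 (dimension 248 + 14 = 262).

E_8 + G_2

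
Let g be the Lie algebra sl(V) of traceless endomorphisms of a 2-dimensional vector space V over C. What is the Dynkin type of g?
A1

This is sl(2), which has dimension 2^2 - 1 = 3 and rank 2 - 1 = 1 (a Cartan subalgebra is the diagonal traceless matrices). In the classification of classical Lie algebras, the special linear algebra sl(n+1) has type A_n; here n = 1, so the Dynkin diagram is a chain of 1 nodes with single edges (A_1). Hence the type is A_1.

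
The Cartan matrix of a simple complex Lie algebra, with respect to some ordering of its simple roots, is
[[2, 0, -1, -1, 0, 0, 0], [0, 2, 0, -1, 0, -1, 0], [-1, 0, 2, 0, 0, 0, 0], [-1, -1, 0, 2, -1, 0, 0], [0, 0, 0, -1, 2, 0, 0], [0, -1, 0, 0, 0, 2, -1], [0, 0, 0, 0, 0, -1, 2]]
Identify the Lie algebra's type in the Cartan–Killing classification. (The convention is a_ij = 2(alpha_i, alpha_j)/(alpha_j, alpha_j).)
E_7

The matrix has rank 7 with 2's on the diagonal. Reading the off-diagonal entries as Dynkin edges (a single edge where a_ij = a_ji = -1; a double or triple edge where a_ij * a_ji = 2 or 3), the diagram is a chain of 6 nodes with one extra node attached to the third node from one end (E_7). One simple-root ordering that puts it in standard form is (alpha_3, alpha_5, alpha_1, alpha_4, alpha_2, alpha_6, alpha_7). So the algebra is type E_7.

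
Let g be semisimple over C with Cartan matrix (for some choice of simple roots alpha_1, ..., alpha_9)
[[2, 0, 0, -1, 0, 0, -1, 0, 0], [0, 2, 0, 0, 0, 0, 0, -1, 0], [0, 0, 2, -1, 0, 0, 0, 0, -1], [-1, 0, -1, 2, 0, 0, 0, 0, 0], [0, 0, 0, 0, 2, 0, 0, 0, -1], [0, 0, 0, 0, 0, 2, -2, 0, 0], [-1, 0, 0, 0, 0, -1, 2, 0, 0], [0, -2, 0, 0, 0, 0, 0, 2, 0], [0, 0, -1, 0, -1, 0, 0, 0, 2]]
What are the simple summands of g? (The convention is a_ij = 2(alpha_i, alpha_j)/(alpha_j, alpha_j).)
The diagram associated to this matrix has two connected components: the simple roots {alpha_2, alpha_8} form a chain of 2 nodes with a double edge at one end; the terminal node there is the unique short simple root (B_2), and {alpha_1, alpha_3, alpha_4, alpha_5, alpha_6, alpha_7, alpha_9} form a chain of 7 nodes with a double edge at one end; the terminal node there is the unique long simple root (C_7). A semisimple Lie algebra decomposes uniquely as the direct sum of simple ideals, one per connected component of its Dynkin diagram, so g ≅ B_2 ⊕ C_7 (dimension 10 + 105 = 115).

B_2 (so(5)) + C_7 (sp(14))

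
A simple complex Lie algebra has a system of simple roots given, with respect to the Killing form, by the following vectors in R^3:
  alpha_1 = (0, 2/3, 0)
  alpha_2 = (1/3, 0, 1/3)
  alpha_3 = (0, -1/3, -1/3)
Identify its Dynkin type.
C3

Compute the Cartan integers a_ij = 2(alpha_i, alpha_j)/(alpha_j, alpha_j); the resulting 3x3 Cartan matrix is
[[2, 0, -2], [0, 2, -1], [-1, -1, 2]].
The roots have two lengths (squared-length ratio 2:1); the short ones are alpha_{2,3}. The associated Dynkin diagram is a chain of 3 nodes with a double edge at one end; the terminal node there is the unique long simple root (C_3), so the type is C_3 (the algebra sp(6)).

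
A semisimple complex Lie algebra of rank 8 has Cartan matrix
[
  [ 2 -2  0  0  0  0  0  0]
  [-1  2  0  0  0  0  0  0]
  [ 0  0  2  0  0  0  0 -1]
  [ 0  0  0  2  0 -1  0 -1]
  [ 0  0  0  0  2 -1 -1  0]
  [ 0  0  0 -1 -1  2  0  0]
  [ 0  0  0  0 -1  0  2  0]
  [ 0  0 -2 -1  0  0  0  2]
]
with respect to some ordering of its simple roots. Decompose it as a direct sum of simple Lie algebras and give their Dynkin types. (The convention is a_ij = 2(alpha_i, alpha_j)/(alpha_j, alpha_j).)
The diagram associated to this matrix has two connected components: the simple roots {alpha_1, alpha_2} form a chain of 2 nodes with a double edge at one end; the terminal node there is the unique short simple root (B_2), and {alpha_3, alpha_4, alpha_5, alpha_6, alpha_7, alpha_8} form a chain of 6 nodes with a double edge at one end; the terminal node there is the unique short simple root (B_6). A semisimple Lie algebra decomposes uniquely as the direct sum of simple ideals, one per connected component of its Dynkin diagram, so g ≅ B_2 ⊕ B_6 (dimension 10 + 78 = 88).

B_2 ⊕ B_6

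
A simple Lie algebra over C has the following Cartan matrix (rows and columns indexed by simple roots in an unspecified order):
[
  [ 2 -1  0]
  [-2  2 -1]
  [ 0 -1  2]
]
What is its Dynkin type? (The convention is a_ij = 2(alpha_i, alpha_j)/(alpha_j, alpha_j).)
The matrix has rank 3 with 2's on the diagonal. Reading the off-diagonal entries as Dynkin edges (a single edge where a_ij = a_ji = -1; a double or triple edge where a_ij * a_ji = 2 or 3), the diagram is a chain of 3 nodes with a double edge at one end; the terminal node there is the unique short simple root (B_3). One simple-root ordering that puts it in standard form is (alpha_3, alpha_2, alpha_1). So the algebra is type B_3, i.e. so(7).

B3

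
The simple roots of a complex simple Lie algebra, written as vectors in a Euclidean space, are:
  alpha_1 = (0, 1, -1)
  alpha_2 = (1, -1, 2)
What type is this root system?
Compute the Cartan integers a_ij = 2(alpha_i, alpha_j)/(alpha_j, alpha_j); the resulting 2x2 Cartan matrix is
[[2, -1], [-3, 2]].
The roots have two lengths (squared-length ratio 3:1); the short ones are alpha_{1}. The associated Dynkin diagram is two nodes joined by a triple edge (G_2), so the type is G_2.

G2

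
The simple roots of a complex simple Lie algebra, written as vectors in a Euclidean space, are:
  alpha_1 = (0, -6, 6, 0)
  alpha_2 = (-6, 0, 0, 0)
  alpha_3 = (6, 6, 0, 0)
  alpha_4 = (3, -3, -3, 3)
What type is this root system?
F_4

Compute the Cartan integers a_ij = 2(alpha_i, alpha_j)/(alpha_j, alpha_j); the resulting 4x4 Cartan matrix is
[[2, 0, -1, 0], [0, 2, -1, -1], [-1, -2, 2, 0], [0, -1, 0, 2]].
The roots have two lengths (squared-length ratio 2:1); the short ones are alpha_{2,4}. The associated Dynkin diagram is a chain of 4 nodes with a double edge between the middle two (F_4), so the type is F_4.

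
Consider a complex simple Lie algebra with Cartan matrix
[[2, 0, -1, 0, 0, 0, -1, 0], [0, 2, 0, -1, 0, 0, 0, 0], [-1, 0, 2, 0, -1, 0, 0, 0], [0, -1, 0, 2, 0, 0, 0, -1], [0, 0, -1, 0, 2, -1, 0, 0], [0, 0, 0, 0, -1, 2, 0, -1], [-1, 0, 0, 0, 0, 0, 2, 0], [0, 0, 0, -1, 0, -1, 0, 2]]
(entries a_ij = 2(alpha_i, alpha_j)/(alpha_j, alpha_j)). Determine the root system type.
The matrix has rank 8 with 2's on the diagonal. Reading the off-diagonal entries as Dynkin edges (a single edge where a_ij = a_ji = -1; a double or triple edge where a_ij * a_ji = 2 or 3), the diagram is a chain of 8 nodes with single edges (A_8). One simple-root ordering that puts it in standard form is (alpha_7, alpha_1, alpha_3, alpha_5, alpha_6, alpha_8, alpha_4, alpha_2). So the algebra is type A_8, i.e. sl(9).

A8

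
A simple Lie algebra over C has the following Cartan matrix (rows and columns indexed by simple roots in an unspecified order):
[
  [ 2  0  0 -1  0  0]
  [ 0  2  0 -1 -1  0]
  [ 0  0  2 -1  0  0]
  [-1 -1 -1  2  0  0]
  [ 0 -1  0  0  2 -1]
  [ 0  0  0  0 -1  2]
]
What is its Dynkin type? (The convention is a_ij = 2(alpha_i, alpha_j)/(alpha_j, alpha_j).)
type D_6

The matrix has rank 6 with 2's on the diagonal. Reading the off-diagonal entries as Dynkin edges (a single edge where a_ij = a_ji = -1; a double or triple edge where a_ij * a_ji = 2 or 3), the diagram is a chain of 4 nodes with a fork of two nodes at one end (D_6). One simple-root ordering that puts it in standard form is (alpha_6, alpha_5, alpha_2, alpha_4, alpha_3, alpha_1). So the algebra is type D_6, i.e. so(12).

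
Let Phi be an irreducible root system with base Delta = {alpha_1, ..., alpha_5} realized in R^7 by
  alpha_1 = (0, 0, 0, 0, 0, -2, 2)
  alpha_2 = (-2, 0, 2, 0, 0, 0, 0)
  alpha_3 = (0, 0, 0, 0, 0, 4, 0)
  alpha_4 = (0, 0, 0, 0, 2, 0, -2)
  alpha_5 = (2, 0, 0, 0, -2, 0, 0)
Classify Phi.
Compute the Cartan integers a_ij = 2(alpha_i, alpha_j)/(alpha_j, alpha_j); the resulting 5x5 Cartan matrix is
[[2, 0, -1, -1, 0], [0, 2, 0, 0, -1], [-2, 0, 2, 0, 0], [-1, 0, 0, 2, -1], [0, -1, 0, -1, 2]].
The roots have two lengths (squared-length ratio 2:1); the short ones are alpha_{1,2,4,5}. The associated Dynkin diagram is a chain of 5 nodes with a double edge at one end; the terminal node there is the unique long simple root (C_5), so the type is C_5 (the algebra sp(10)).

C_5 (sp(10))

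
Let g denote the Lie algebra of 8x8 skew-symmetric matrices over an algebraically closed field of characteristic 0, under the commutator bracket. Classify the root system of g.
This is so(8) with 8 even, which has dimension 8(8-1)/2 = 28 and rank 8/2 = 4. In the classification of classical Lie algebras, the orthogonal algebra so(2n) in an even number of variables has type D_n; here n = 4, so the Dynkin diagram is a chain of 2 nodes with a fork of two nodes at one end (D_4). Hence the type is D_4.

D4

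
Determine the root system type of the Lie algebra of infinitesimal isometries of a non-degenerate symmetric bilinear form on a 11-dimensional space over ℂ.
This is so(11) with 11 odd, which has dimension 11(11-1)/2 = 55 and rank (11-1)/2 = 5. In the classification of classical Lie algebras, the orthogonal algebra so(2n+1) in an odd number of variables has type B_n; here n = 5, so the Dynkin diagram is a chain of 5 nodes with a double edge at one end; the terminal node there is the unique short simple root (B_5). Hence the type is B_5.

B_5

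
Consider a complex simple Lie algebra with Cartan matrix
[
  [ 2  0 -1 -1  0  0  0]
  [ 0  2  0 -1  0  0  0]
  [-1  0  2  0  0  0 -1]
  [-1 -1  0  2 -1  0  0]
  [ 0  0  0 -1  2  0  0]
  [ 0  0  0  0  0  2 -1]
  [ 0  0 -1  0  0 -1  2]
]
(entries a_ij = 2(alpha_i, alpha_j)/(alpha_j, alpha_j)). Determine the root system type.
D_7

The matrix has rank 7 with 2's on the diagonal. Reading the off-diagonal entries as Dynkin edges (a single edge where a_ij = a_ji = -1; a double or triple edge where a_ij * a_ji = 2 or 3), the diagram is a chain of 5 nodes with a fork of two nodes at one end (D_7). One simple-root ordering that puts it in standard form is (alpha_6, alpha_7, alpha_3, alpha_1, alpha_4, alpha_2, alpha_5). So the algebra is type D_7, i.e. so(14).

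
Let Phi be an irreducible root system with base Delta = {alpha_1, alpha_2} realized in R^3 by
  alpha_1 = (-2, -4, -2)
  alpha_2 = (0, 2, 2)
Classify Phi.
Compute the Cartan integers a_ij = 2(alpha_i, alpha_j)/(alpha_j, alpha_j); the resulting 2x2 Cartan matrix is
[[2, -3], [-1, 2]].
The roots have two lengths (squared-length ratio 3:1); the short ones are alpha_{2}. The associated Dynkin diagram is two nodes joined by a triple edge (G_2), so the type is G_2.

G_2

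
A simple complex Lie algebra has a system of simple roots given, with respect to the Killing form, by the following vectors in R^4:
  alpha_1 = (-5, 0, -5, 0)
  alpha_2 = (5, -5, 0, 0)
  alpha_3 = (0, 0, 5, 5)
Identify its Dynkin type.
A_3

Compute the Cartan integers a_ij = 2(alpha_i, alpha_j)/(alpha_j, alpha_j); the resulting 3x3 Cartan matrix is
[[2, -1, -1], [-1, 2, 0], [-1, 0, 2]].
All simple roots have the same length, so the diagram is simply laced. The associated Dynkin diagram is a chain of 3 nodes with single edges (A_3), so the type is A_3 (the algebra sl(4)).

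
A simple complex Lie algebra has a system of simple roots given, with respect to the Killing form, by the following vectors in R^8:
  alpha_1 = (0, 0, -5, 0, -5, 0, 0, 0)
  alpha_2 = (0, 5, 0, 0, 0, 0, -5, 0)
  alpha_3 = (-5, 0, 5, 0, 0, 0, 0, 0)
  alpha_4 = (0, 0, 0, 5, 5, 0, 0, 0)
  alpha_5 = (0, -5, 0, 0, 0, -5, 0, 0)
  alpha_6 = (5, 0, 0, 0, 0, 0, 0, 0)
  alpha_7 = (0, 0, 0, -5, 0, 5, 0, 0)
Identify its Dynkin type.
B7

Compute the Cartan integers a_ij = 2(alpha_i, alpha_j)/(alpha_j, alpha_j); the resulting 7x7 Cartan matrix is
[[2, 0, -1, -1, 0, 0, 0], [0, 2, 0, 0, -1, 0, 0], [-1, 0, 2, 0, 0, -2, 0], [-1, 0, 0, 2, 0, 0, -1], [0, -1, 0, 0, 2, 0, -1], [0, 0, -1, 0, 0, 2, 0], [0, 0, 0, -1, -1, 0, 2]].
The roots have two lengths (squared-length ratio 2:1); the short ones are alpha_{6}. The associated Dynkin diagram is a chain of 7 nodes with a double edge at one end; the terminal node there is the unique short simple root (B_7), so the type is B_7 (the algebra so(15)).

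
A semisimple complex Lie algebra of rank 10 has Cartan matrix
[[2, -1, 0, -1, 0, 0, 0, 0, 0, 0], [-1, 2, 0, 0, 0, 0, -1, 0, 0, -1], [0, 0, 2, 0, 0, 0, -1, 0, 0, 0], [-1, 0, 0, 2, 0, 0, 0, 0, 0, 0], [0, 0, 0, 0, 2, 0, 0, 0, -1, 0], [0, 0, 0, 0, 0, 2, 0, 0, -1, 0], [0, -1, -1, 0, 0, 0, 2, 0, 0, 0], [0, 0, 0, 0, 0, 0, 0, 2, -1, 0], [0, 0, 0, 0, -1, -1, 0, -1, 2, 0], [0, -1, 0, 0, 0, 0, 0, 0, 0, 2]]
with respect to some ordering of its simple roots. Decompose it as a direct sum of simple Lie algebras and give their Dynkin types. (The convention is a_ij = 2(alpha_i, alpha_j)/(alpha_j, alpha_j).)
D4 + E6

The diagram associated to this matrix has two connected components: the simple roots {alpha_5, alpha_6, alpha_8, alpha_9} form a chain of 2 nodes with a fork of two nodes at one end (D_4), and {alpha_1, alpha_2, alpha_3, alpha_4, alpha_7, alpha_10} form a chain of 5 nodes with one extra node attached to the third node from one end (E_6). A semisimple Lie algebra decomposes uniquely as the direct sum of simple ideals, one per connected component of its Dynkin diagram, so g ≅ D_4 ⊕ E_6 (dimension 28 + 78 = 106).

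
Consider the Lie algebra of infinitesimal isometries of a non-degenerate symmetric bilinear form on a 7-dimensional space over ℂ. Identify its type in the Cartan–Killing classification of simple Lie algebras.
type B_3

This is so(7) with 7 odd, which has dimension 7(7-1)/2 = 21 and rank (7-1)/2 = 3. In the classification of classical Lie algebras, the orthogonal algebra so(2n+1) in an odd number of variables has type B_n; here n = 3, so the Dynkin diagram is a chain of 3 nodes with a double edge at one end; the terminal node there is the unique short simple root (B_3). Hence the type is B_3.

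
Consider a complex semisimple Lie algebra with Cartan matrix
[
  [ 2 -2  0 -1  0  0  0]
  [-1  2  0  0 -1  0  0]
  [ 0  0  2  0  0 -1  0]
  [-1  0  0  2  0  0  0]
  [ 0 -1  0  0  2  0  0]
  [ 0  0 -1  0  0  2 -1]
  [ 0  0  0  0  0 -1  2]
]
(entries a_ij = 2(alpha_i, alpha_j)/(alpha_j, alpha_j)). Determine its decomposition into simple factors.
A3 ⊕ F4

The diagram associated to this matrix has two connected components: the simple roots {alpha_3, alpha_6, alpha_7} form a chain of 3 nodes with single edges (A_3), and {alpha_1, alpha_2, alpha_4, alpha_5} form a chain of 4 nodes with a double edge between the middle two (F_4). A semisimple Lie algebra decomposes uniquely as the direct sum of simple ideals, one per connected component of its Dynkin diagram, so g ≅ A_3 ⊕ F_4 (dimension 15 + 52 = 67).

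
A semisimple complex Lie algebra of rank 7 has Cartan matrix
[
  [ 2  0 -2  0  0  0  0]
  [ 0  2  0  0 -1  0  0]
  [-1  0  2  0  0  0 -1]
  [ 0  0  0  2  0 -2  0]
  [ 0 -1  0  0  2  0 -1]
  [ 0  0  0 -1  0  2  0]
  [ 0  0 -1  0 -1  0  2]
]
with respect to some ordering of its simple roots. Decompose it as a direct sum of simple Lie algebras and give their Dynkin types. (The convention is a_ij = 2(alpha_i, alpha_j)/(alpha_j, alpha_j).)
B2 + C5

The diagram associated to this matrix has two connected components: the simple roots {alpha_4, alpha_6} form a chain of 2 nodes with a double edge at one end; the terminal node there is the unique short simple root (B_2), and {alpha_1, alpha_2, alpha_3, alpha_5, alpha_7} form a chain of 5 nodes with a double edge at one end; the terminal node there is the unique long simple root (C_5). A semisimple Lie algebra decomposes uniquely as the direct sum of simple ideals, one per connected component of its Dynkin diagram, so g ≅ B_2 ⊕ C_5 (dimension 10 + 55 = 65).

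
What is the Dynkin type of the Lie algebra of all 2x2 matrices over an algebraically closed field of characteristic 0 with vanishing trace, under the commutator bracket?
This is sl(2), which has dimension 2^2 - 1 = 3 and rank 2 - 1 = 1 (a Cartan subalgebra is the diagonal traceless matrices). In the classification of classical Lie algebras, the special linear algebra sl(n+1) has type A_n; here n = 1, so the Dynkin diagram is a chain of 1 nodes with single edges (A_1). Hence the type is A_1.

A_1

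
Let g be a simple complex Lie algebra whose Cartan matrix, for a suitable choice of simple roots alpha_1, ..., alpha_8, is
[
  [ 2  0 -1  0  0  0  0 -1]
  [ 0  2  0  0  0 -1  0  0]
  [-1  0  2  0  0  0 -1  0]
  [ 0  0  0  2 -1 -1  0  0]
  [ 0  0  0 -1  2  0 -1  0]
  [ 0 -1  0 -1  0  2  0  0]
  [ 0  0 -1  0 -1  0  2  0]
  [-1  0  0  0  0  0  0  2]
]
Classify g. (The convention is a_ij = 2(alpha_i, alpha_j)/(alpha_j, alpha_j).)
type A_8

The matrix has rank 8 with 2's on the diagonal. Reading the off-diagonal entries as Dynkin edges (a single edge where a_ij = a_ji = -1; a double or triple edge where a_ij * a_ji = 2 or 3), the diagram is a chain of 8 nodes with single edges (A_8). One simple-root ordering that puts it in standard form is (alpha_8, alpha_1, alpha_3, alpha_7, alpha_5, alpha_4, alpha_6, alpha_2). So the algebra is type A_8, i.e. sl(9).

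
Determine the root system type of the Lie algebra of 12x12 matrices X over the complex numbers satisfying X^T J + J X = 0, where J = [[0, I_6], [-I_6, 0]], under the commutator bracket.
This is sp(12), which has dimension 12(12+1)/2 = 78 and rank 12/2 = 6. In the classification of classical Lie algebras, the symplectic algebra sp(2n) has type C_n; here n = 6, so the Dynkin diagram is a chain of 6 nodes with a double edge at one end; the terminal node there is the unique long simple root (C_6). Hence the type is C_6.

C_6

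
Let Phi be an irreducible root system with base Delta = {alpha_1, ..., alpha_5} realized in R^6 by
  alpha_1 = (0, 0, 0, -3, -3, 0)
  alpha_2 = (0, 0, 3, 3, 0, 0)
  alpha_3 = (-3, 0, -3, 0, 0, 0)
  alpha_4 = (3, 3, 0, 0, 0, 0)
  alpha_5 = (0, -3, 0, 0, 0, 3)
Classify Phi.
Compute the Cartan integers a_ij = 2(alpha_i, alpha_j)/(alpha_j, alpha_j); the resulting 5x5 Cartan matrix is
[[2, -1, 0, 0, 0], [-1, 2, -1, 0, 0], [0, -1, 2, -1, 0], [0, 0, -1, 2, -1], [0, 0, 0, -1, 2]].
All simple roots have the same length, so the diagram is simply laced. The associated Dynkin diagram is a chain of 5 nodes with single edges (A_5), so the type is A_5 (the algebra sl(6)).

A_5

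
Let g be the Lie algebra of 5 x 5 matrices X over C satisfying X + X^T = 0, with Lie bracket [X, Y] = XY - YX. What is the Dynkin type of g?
B2

This is so(5) with 5 odd, which has dimension 5(5-1)/2 = 10 and rank (5-1)/2 = 2. In the classification of classical Lie algebras, the orthogonal algebra so(2n+1) in an odd number of variables has type B_n; here n = 2, so the Dynkin diagram is a chain of 2 nodes with a double edge at one end; the terminal node there is the unique short simple root (B_2). Hence the type is B_2.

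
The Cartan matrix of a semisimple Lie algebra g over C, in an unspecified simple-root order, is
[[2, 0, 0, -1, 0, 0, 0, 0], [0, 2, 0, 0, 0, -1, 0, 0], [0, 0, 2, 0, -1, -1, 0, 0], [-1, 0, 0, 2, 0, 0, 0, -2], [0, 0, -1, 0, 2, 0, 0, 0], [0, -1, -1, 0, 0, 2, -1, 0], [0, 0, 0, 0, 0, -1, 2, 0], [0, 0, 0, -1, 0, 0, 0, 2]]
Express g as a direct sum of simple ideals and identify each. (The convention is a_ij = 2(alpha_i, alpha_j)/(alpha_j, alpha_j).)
The diagram associated to this matrix has two connected components: the simple roots {alpha_1, alpha_4, alpha_8} form a chain of 3 nodes with a double edge at one end; the terminal node there is the unique short simple root (B_3), and {alpha_2, alpha_3, alpha_5, alpha_6, alpha_7} form a chain of 3 nodes with a fork of two nodes at one end (D_5). A semisimple Lie algebra decomposes uniquely as the direct sum of simple ideals, one per connected component of its Dynkin diagram, so g ≅ B_3 ⊕ D_5 (dimension 21 + 45 = 66).

B3 + D5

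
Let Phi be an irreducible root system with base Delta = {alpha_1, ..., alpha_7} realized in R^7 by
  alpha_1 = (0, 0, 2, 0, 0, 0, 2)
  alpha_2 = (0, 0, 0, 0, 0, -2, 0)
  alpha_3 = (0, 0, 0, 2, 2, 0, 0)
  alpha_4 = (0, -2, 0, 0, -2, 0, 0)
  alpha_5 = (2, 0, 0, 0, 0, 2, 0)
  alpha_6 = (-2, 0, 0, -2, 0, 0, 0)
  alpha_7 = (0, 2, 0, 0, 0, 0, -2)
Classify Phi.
Compute the Cartan integers a_ij = 2(alpha_i, alpha_j)/(alpha_j, alpha_j); the resulting 7x7 Cartan matrix is
[[2, 0, 0, 0, 0, 0, -1], [0, 2, 0, 0, -1, 0, 0], [0, 0, 2, -1, 0, -1, 0], [0, 0, -1, 2, 0, 0, -1], [0, -2, 0, 0, 2, -1, 0], [0, 0, -1, 0, -1, 2, 0], [-1, 0, 0, -1, 0, 0, 2]].
The roots have two lengths (squared-length ratio 2:1); the short ones are alpha_{2}. The associated Dynkin diagram is a chain of 7 nodes with a double edge at one end; the terminal node there is the unique short simple root (B_7), so the type is B_7 (the algebra so(15)).

B7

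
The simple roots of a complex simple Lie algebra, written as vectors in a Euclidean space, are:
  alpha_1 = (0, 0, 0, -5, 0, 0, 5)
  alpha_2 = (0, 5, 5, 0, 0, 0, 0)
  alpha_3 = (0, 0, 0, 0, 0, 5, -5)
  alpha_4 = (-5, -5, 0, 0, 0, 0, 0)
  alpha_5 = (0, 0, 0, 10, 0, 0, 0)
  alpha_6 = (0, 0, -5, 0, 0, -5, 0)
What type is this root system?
type C_6

Compute the Cartan integers a_ij = 2(alpha_i, alpha_j)/(alpha_j, alpha_j); the resulting 6x6 Cartan matrix is
[[2, 0, -1, 0, -1, 0], [0, 2, 0, -1, 0, -1], [-1, 0, 2, 0, 0, -1], [0, -1, 0, 2, 0, 0], [-2, 0, 0, 0, 2, 0], [0, -1, -1, 0, 0, 2]].
The roots have two lengths (squared-length ratio 2:1); the short ones are alpha_{1,2,3,4,6}. The associated Dynkin diagram is a chain of 6 nodes with a double edge at one end; the terminal node there is the unique long simple root (C_6), so the type is C_6 (the algebra sp(12)).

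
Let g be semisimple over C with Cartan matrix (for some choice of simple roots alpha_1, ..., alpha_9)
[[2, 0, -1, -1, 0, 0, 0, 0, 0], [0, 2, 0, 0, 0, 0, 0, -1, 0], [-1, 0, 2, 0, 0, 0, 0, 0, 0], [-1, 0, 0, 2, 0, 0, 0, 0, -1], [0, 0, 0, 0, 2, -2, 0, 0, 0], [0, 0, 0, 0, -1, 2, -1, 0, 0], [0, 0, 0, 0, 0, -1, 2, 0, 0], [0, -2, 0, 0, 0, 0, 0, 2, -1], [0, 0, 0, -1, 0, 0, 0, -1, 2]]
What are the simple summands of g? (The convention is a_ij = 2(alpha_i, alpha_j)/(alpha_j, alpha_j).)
B_6 ⊕ C_3

The diagram associated to this matrix has two connected components: the simple roots {alpha_1, alpha_2, alpha_3, alpha_4, alpha_8, alpha_9} form a chain of 6 nodes with a double edge at one end; the terminal node there is the unique short simple root (B_6), and {alpha_5, alpha_6, alpha_7} form a chain of 3 nodes with a double edge at one end; the terminal node there is the unique long simple root (C_3). A semisimple Lie algebra decomposes uniquely as the direct sum of simple ideals, one per connected component of its Dynkin diagram, so g ≅ B_6 ⊕ C_3 (dimension 78 + 21 = 99).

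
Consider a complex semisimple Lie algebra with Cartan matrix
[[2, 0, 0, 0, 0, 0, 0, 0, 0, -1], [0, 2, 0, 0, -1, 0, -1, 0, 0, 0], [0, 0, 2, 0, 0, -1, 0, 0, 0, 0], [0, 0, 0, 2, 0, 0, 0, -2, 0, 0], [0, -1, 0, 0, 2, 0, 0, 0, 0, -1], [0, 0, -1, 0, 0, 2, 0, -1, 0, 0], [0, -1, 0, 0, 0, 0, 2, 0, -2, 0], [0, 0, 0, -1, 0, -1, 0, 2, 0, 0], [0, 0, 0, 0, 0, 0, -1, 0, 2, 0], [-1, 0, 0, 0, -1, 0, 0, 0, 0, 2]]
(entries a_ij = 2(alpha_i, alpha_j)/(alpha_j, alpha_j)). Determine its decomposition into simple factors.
type B_6 + type C_4

The diagram associated to this matrix has two connected components: the simple roots {alpha_1, alpha_2, alpha_5, alpha_7, alpha_9, alpha_10} form a chain of 6 nodes with a double edge at one end; the terminal node there is the unique short simple root (B_6), and {alpha_3, alpha_4, alpha_6, alpha_8} form a chain of 4 nodes with a double edge at one end; the terminal node there is the unique long simple root (C_4). A semisimple Lie algebra decomposes uniquely as the direct sum of simple ideals, one per connected component of its Dynkin diagram, so g ≅ B_6 ⊕ C_4 (dimension 78 + 36 = 114).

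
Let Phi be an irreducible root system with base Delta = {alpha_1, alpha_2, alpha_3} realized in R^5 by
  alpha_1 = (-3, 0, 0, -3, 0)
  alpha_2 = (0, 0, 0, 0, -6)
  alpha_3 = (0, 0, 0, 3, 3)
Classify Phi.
Compute the Cartan integers a_ij = 2(alpha_i, alpha_j)/(alpha_j, alpha_j); the resulting 3x3 Cartan matrix is
[[2, 0, -1], [0, 2, -2], [-1, -1, 2]].
The roots have two lengths (squared-length ratio 2:1); the short ones are alpha_{1,3}. The associated Dynkin diagram is a chain of 3 nodes with a double edge at one end; the terminal node there is the unique long simple root (C_3), so the type is C_3 (the algebra sp(6)).

C_3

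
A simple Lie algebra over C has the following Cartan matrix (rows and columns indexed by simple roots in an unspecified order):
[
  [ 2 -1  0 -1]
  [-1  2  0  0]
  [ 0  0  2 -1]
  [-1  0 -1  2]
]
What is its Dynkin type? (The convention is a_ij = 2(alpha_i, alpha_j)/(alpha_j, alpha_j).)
A_4

The matrix has rank 4 with 2's on the diagonal. Reading the off-diagonal entries as Dynkin edges (a single edge where a_ij = a_ji = -1; a double or triple edge where a_ij * a_ji = 2 or 3), the diagram is a chain of 4 nodes with single edges (A_4). One simple-root ordering that puts it in standard form is (alpha_3, alpha_4, alpha_1, alpha_2). So the algebra is type A_4, i.e. sl(5).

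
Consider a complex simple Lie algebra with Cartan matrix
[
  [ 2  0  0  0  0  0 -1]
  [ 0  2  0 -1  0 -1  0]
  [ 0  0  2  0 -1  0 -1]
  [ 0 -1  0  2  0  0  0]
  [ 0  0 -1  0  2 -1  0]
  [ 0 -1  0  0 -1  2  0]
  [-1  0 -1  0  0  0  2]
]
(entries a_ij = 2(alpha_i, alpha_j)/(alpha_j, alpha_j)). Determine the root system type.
A_7

The matrix has rank 7 with 2's on the diagonal. Reading the off-diagonal entries as Dynkin edges (a single edge where a_ij = a_ji = -1; a double or triple edge where a_ij * a_ji = 2 or 3), the diagram is a chain of 7 nodes with single edges (A_7). One simple-root ordering that puts it in standard form is (alpha_1, alpha_7, alpha_3, alpha_5, alpha_6, alpha_2, alpha_4). So the algebra is type A_7, i.e. sl(8).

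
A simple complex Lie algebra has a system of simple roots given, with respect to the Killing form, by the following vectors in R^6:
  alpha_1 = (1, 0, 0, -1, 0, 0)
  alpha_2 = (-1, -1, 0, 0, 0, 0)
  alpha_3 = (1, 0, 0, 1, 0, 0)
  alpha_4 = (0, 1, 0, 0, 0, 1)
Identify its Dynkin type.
Compute the Cartan integers a_ij = 2(alpha_i, alpha_j)/(alpha_j, alpha_j); the resulting 4x4 Cartan matrix is
[[2, -1, 0, 0], [-1, 2, -1, -1], [0, -1, 2, 0], [0, -1, 0, 2]].
All simple roots have the same length, so the diagram is simply laced. The associated Dynkin diagram is a chain of 2 nodes with a fork of two nodes at one end (D_4), so the type is D_4 (the algebra so(8)).

D_4 (so(8))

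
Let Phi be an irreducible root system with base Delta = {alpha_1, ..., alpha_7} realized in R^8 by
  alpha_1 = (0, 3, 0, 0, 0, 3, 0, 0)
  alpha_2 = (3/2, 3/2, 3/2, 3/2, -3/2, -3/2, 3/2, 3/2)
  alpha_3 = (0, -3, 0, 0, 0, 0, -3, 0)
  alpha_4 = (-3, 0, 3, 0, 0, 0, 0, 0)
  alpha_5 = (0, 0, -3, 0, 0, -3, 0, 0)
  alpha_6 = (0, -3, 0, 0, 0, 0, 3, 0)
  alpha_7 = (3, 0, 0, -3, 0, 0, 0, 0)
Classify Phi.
Compute the Cartan integers a_ij = 2(alpha_i, alpha_j)/(alpha_j, alpha_j); the resulting 7x7 Cartan matrix is
[[2, 0, -1, 0, -1, -1, 0], [0, 2, -1, 0, 0, 0, 0], [-1, -1, 2, 0, 0, 0, 0], [0, 0, 0, 2, -1, 0, -1], [-1, 0, 0, -1, 2, 0, 0], [-1, 0, 0, 0, 0, 2, 0], [0, 0, 0, -1, 0, 0, 2]].
All simple roots have the same length, so the diagram is simply laced. The associated Dynkin diagram is a chain of 6 nodes with one extra node attached to the third node from one end (E_7), so the type is E_7.

E_7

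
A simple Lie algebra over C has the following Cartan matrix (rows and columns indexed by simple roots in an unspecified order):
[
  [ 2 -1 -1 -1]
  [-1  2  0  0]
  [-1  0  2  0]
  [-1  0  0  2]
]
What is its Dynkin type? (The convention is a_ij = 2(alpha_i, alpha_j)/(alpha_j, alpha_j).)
The matrix has rank 4 with 2's on the diagonal. Reading the off-diagonal entries as Dynkin edges (a single edge where a_ij = a_ji = -1; a double or triple edge where a_ij * a_ji = 2 or 3), the diagram is a chain of 2 nodes with a fork of two nodes at one end (D_4). One simple-root ordering that puts it in standard form is (alpha_4, alpha_1, alpha_2, alpha_3). So the algebra is type D_4, i.e. so(8).

D_4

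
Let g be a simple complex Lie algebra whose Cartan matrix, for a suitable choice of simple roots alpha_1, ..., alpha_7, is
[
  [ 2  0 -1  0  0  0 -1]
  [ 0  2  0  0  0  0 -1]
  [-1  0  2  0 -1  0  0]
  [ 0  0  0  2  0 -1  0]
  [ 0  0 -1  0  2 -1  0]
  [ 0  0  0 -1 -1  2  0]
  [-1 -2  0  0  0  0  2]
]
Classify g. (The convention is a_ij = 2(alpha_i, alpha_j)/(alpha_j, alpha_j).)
B_7

The matrix has rank 7 with 2's on the diagonal. Reading the off-diagonal entries as Dynkin edges (a single edge where a_ij = a_ji = -1; a double or triple edge where a_ij * a_ji = 2 or 3), the diagram is a chain of 7 nodes with a double edge at one end; the terminal node there is the unique short simple root (B_7). One simple-root ordering that puts it in standard form is (alpha_4, alpha_6, alpha_5, alpha_3, alpha_1, alpha_7, alpha_2). So the algebra is type B_7, i.e. so(15).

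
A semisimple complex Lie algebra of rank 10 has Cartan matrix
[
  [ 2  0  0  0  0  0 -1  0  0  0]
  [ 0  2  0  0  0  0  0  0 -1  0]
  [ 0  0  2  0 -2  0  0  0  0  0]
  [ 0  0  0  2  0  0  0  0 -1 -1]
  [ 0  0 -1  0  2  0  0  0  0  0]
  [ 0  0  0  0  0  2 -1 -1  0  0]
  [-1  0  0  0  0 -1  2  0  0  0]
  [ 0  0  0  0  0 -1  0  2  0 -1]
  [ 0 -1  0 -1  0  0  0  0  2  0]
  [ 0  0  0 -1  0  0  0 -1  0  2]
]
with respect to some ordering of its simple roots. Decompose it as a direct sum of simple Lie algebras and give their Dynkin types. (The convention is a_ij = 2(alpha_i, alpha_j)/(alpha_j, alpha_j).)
type A_8 ⊕ type B_2

The diagram associated to this matrix has two connected components: the simple roots {alpha_1, alpha_2, alpha_4, alpha_6, alpha_7, alpha_8, alpha_9, alpha_10} form a chain of 8 nodes with single edges (A_8), and {alpha_3, alpha_5} form a chain of 2 nodes with a double edge at one end; the terminal node there is the unique short simple root (B_2). A semisimple Lie algebra decomposes uniquely as the direct sum of simple ideals, one per connected component of its Dynkin diagram, so g ≅ A_8 ⊕ B_2 (dimension 80 + 10 = 90).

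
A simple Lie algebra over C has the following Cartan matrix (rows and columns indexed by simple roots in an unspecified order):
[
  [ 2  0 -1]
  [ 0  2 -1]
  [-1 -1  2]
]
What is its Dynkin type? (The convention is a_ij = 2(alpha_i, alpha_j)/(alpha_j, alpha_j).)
type A_3

The matrix has rank 3 with 2's on the diagonal. Reading the off-diagonal entries as Dynkin edges (a single edge where a_ij = a_ji = -1; a double or triple edge where a_ij * a_ji = 2 or 3), the diagram is a chain of 3 nodes with single edges (A_3). One simple-root ordering that puts it in standard form is (alpha_1, alpha_3, alpha_2). So the algebra is type A_3, i.e. sl(4).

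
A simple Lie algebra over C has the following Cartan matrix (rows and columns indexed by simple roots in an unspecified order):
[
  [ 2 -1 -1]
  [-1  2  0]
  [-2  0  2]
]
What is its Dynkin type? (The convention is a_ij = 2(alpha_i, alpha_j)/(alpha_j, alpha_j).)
The matrix has rank 3 with 2's on the diagonal. Reading the off-diagonal entries as Dynkin edges (a single edge where a_ij = a_ji = -1; a double or triple edge where a_ij * a_ji = 2 or 3), the diagram is a chain of 3 nodes with a double edge at one end; the terminal node there is the unique long simple root (C_3). One simple-root ordering that puts it in standard form is (alpha_2, alpha_1, alpha_3). So the algebra is type C_3, i.e. sp(6).

type C_3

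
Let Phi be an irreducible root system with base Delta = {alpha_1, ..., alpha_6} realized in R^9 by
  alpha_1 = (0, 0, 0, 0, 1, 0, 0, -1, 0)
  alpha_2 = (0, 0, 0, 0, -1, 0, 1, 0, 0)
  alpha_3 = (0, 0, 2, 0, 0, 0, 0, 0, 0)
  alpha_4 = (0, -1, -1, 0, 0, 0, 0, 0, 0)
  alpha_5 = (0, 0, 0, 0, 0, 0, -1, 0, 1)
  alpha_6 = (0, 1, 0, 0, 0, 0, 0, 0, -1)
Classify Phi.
Compute the Cartan integers a_ij = 2(alpha_i, alpha_j)/(alpha_j, alpha_j); the resulting 6x6 Cartan matrix is
[[2, -1, 0, 0, 0, 0], [-1, 2, 0, 0, -1, 0], [0, 0, 2, -2, 0, 0], [0, 0, -1, 2, 0, -1], [0, -1, 0, 0, 2, -1], [0, 0, 0, -1, -1, 2]].
The roots have two lengths (squared-length ratio 2:1); the short ones are alpha_{1,2,4,5,6}. The associated Dynkin diagram is a chain of 6 nodes with a double edge at one end; the terminal node there is the unique long simple root (C_6), so the type is C_6 (the algebra sp(12)).

C6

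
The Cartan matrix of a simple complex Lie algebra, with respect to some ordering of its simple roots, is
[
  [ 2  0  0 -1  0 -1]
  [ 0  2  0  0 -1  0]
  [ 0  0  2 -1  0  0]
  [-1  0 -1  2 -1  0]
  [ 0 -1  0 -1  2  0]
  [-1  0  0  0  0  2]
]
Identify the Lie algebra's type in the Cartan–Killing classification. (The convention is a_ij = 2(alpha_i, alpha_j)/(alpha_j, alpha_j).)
type E_6

The matrix has rank 6 with 2's on the diagonal. Reading the off-diagonal entries as Dynkin edges (a single edge where a_ij = a_ji = -1; a double or triple edge where a_ij * a_ji = 2 or 3), the diagram is a chain of 5 nodes with one extra node attached to the third node from one end (E_6). One simple-root ordering that puts it in standard form is (alpha_2, alpha_3, alpha_5, alpha_4, alpha_1, alpha_6). So the algebra is type E_6.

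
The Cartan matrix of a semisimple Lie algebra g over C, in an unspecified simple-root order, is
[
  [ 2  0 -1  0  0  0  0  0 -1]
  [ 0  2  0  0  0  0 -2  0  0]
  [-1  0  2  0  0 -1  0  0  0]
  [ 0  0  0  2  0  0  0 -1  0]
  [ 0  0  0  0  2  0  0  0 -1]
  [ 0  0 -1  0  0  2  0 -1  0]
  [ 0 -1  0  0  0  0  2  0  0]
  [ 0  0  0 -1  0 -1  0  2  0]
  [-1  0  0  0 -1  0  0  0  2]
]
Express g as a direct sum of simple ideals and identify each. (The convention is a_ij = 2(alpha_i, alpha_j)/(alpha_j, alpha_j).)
A_7 (sl(8)) + B_2 (so(5))

The diagram associated to this matrix has two connected components: the simple roots {alpha_1, alpha_3, alpha_4, alpha_5, alpha_6, alpha_8, alpha_9} form a chain of 7 nodes with single edges (A_7), and {alpha_2, alpha_7} form a chain of 2 nodes with a double edge at one end; the terminal node there is the unique short simple root (B_2). A semisimple Lie algebra decomposes uniquely as the direct sum of simple ideals, one per connected component of its Dynkin diagram, so g ≅ A_7 ⊕ B_2 (dimension 63 + 10 = 73).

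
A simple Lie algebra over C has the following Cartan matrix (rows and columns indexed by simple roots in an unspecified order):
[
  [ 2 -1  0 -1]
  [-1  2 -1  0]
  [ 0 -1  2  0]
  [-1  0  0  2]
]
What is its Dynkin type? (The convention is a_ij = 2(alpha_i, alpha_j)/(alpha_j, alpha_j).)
The matrix has rank 4 with 2's on the diagonal. Reading the off-diagonal entries as Dynkin edges (a single edge where a_ij = a_ji = -1; a double or triple edge where a_ij * a_ji = 2 or 3), the diagram is a chain of 4 nodes with single edges (A_4). One simple-root ordering that puts it in standard form is (alpha_4, alpha_1, alpha_2, alpha_3). So the algebra is type A_4, i.e. sl(5).

A_4 (sl(5))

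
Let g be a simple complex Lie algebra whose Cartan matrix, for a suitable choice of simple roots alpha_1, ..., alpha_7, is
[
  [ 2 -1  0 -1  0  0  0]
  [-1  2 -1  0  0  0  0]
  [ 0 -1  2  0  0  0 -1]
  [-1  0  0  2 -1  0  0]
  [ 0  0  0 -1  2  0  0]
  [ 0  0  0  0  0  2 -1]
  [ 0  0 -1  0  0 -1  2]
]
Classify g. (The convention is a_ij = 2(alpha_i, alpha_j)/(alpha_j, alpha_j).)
The matrix has rank 7 with 2's on the diagonal. Reading the off-diagonal entries as Dynkin edges (a single edge where a_ij = a_ji = -1; a double or triple edge where a_ij * a_ji = 2 or 3), the diagram is a chain of 7 nodes with single edges (A_7). One simple-root ordering that puts it in standard form is (alpha_5, alpha_4, alpha_1, alpha_2, alpha_3, alpha_7, alpha_6). So the algebra is type A_7, i.e. sl(8).

type A_7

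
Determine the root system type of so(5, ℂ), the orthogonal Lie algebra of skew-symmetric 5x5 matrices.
This is so(5) with 5 odd, which has dimension 5(5-1)/2 = 10 and rank (5-1)/2 = 2. In the classification of classical Lie algebras, the orthogonal algebra so(2n+1) in an odd number of variables has type B_n; here n = 2, so the Dynkin diagram is a chain of 2 nodes with a double edge at one end; the terminal node there is the unique short simple root (B_2). Hence the type is B_2.

B_2 (so(5))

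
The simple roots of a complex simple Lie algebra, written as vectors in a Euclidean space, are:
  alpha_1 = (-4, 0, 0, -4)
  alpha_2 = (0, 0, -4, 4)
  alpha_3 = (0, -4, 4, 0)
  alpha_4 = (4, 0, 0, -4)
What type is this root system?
D_4

Compute the Cartan integers a_ij = 2(alpha_i, alpha_j)/(alpha_j, alpha_j); the resulting 4x4 Cartan matrix is
[[2, -1, 0, 0], [-1, 2, -1, -1], [0, -1, 2, 0], [0, -1, 0, 2]].
All simple roots have the same length, so the diagram is simply laced. The associated Dynkin diagram is a chain of 2 nodes with a fork of two nodes at one end (D_4), so the type is D_4 (the algebra so(8)).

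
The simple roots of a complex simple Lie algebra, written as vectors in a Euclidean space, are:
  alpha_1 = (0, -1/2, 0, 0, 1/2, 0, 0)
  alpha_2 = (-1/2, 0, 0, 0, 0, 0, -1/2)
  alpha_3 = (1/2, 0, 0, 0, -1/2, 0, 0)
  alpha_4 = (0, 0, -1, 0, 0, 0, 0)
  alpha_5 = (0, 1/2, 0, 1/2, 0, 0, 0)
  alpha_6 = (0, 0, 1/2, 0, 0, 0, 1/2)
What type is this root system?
Compute the Cartan integers a_ij = 2(alpha_i, alpha_j)/(alpha_j, alpha_j); the resulting 6x6 Cartan matrix is
[[2, 0, -1, 0, -1, 0], [0, 2, -1, 0, 0, -1], [-1, -1, 2, 0, 0, 0], [0, 0, 0, 2, 0, -2], [-1, 0, 0, 0, 2, 0], [0, -1, 0, -1, 0, 2]].
The roots have two lengths (squared-length ratio 2:1); the short ones are alpha_{1,2,3,5,6}. The associated Dynkin diagram is a chain of 6 nodes with a double edge at one end; the terminal node there is the unique long simple root (C_6), so the type is C_6 (the algebra sp(12)).

C_6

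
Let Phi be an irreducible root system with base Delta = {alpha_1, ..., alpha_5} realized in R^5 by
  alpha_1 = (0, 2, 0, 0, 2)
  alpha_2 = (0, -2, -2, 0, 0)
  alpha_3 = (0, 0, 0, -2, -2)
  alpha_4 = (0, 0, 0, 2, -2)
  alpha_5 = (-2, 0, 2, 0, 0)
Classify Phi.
Compute the Cartan integers a_ij = 2(alpha_i, alpha_j)/(alpha_j, alpha_j); the resulting 5x5 Cartan matrix is
[[2, -1, -1, -1, 0], [-1, 2, 0, 0, -1], [-1, 0, 2, 0, 0], [-1, 0, 0, 2, 0], [0, -1, 0, 0, 2]].
All simple roots have the same length, so the diagram is simply laced. The associated Dynkin diagram is a chain of 3 nodes with a fork of two nodes at one end (D_5), so the type is D_5 (the algebra so(10)).

D_5 (so(10))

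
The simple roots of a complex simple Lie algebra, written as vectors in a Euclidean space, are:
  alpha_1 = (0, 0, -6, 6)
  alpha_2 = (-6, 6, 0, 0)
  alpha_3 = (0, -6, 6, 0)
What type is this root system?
Compute the Cartan integers a_ij = 2(alpha_i, alpha_j)/(alpha_j, alpha_j); the resulting 3x3 Cartan matrix is
[[2, 0, -1], [0, 2, -1], [-1, -1, 2]].
All simple roots have the same length, so the diagram is simply laced. The associated Dynkin diagram is a chain of 3 nodes with single edges (A_3), so the type is A_3 (the algebra sl(4)).

A_3 (sl(4))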